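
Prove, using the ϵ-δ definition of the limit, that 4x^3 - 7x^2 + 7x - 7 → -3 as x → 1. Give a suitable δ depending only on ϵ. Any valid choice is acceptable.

Let ϵ > 0. We want δ > 0 such that 0 < |x − 1| < δ implies |(4x^3 - 7x^2 + 7x - 7) + 3| < ϵ.
(4x^3 - 7x^2 + 7x - 7) + 3 = 4x^3 - 7x^2 + 7x - 4 = (x − 1)(4x^2 - 3x + 4).
So |(4x^3 - 7x^2 + 7x - 7) + 3| = |x − 1|·|4x^2 - 3x + 4|.
Require δ ≤ 1. Then |x − 1| < 1 gives |x| < 2, and by the triangle inequality |4x^2 - 3x + 4| ≤ 4·2^2 + 3·2 + 4 = 26.
Hence |(4x^3 - 7x^2 + 7x - 7) + 3| ≤ 26|x − 1| < ϵ provided |x − 1| < ϵ/26.
Choosing δ = min(1, ϵ/26) ensures both conditions, hence |(4x^3 - 7x^2 + 7x - 7) + 3| < ϵ.

δ = min(1, ϵ/26)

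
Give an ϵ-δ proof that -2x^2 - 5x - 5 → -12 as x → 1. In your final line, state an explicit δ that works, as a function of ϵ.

δ = min(2, ϵ/13)

Let ϵ > 0. We want δ > 0 such that 0 < |x − 1| < δ implies |(-2x^2 - 5x - 5) + 12| < ϵ.
(-2x^2 - 5x - 5) + 12 = -2x^2 - 5x + 7 = (x − 1)(-2x - 7).
So |(-2x^2 - 5x - 5) + 12| = |x − 1|·|-2x - 7|.
Assume first that |x − 1| < 2, so |x| < 3. Then |-2x - 7| ≤ 2·3 + 7 = 13.
Hence |(-2x^2 - 5x - 5) + 12| ≤ 13|x − 1| < ϵ provided |x − 1| < ϵ/13.
Choosing δ = min(2, ϵ/13) ensures both conditions, hence |(-2x^2 - 5x - 5) + 12| < ϵ.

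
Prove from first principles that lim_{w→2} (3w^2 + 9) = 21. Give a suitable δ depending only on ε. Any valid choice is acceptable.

Let ε > 0 be given. We want δ > 0 such that 0 < |w − 2| < δ implies |(3w^2 + 9) − 21| < ε.
(3w^2 + 9) − 21 = 3w^2 - 12 = (w − 2)(3w + 6).
So |(3w^2 + 9) − 21| = |w − 2|·|3w + 6|.
Assume first that |w − 2| < 1, so |w| < 3. Then |3w + 6| ≤ 3·3 + 6 = 15.
Hence |(3w^2 + 9) − 21| ≤ 15|w − 2| < ε provided |w − 2| < ε/15.
Take δ = min(1, ε/15). Then 0 < |w − 2| < δ gives both |w − 2| < 1 and |w − 2| < ε/15, so |(3w^2 + 9) − 21| < ε.

δ = min(1, ε/15)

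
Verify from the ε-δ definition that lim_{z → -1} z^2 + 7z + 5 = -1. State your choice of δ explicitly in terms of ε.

Suppose ε > 0. We want δ > 0 such that 0 < |z + 1| < δ implies |(z^2 + 7z + 5) + 1| < ε.
(z^2 + 7z + 5) + 1 = z^2 + 7z + 6 = (z + 1)(z + 6).
So |(z^2 + 7z + 5) + 1| = |z + 1|·|z + 6|.
Assume first that |z + 1| < 1, so |z| < 2. Then |z + 6| ≤ 2 + 6 = 8.
Hence |(z^2 + 7z + 5) + 1| ≤ 8|z + 1| < ε provided |z + 1| < ε/8.
Choosing δ = min(1, ε/8) ensures both conditions, hence |(z^2 + 7z + 5) + 1| < ε.

δ = min(1, ε/8)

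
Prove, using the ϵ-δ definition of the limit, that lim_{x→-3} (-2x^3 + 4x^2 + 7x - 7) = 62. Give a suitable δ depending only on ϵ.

Let ϵ > 0. We want δ > 0 such that 0 < |x + 3| < δ implies |(-2x^3 + 4x^2 + 7x - 7) − 62| < ϵ.
(-2x^3 + 4x^2 + 7x - 7) − 62 = -2x^3 + 4x^2 + 7x - 69 = (x + 3)(-2x^2 + 10x - 23).
So |(-2x^3 + 4x^2 + 7x - 7) − 62| = |x + 3|·|-2x^2 + 10x - 23|.
Require δ ≤ 2. Then |x + 3| < 2 gives |x| < 5, and by the triangle inequality |-2x^2 + 10x - 23| ≤ 2·5^2 + 10·5 + 23 = 123.
Hence |(-2x^3 + 4x^2 + 7x - 7) − 62| ≤ 123|x + 3| < ϵ provided |x + 3| < ϵ/123.
Choosing δ = min(2, ϵ/123) ensures both conditions, hence |(-2x^3 + 4x^2 + 7x - 7) − 62| < ϵ.

δ = min(2, ϵ/123)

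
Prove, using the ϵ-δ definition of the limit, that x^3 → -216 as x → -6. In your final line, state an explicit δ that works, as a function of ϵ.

δ = min(1, ϵ/127)

Fix ϵ > 0. We seek δ > 0 with 0 < |x + 6| < δ ⇒ |x^3 + 216| < ϵ.
Factor: x^3 + 216 = (x + 6)(x^2 - 6x + 36), so |x^3 + 216| = |x + 6|·|x^2 - 6x + 36|.
Restrict δ ≤ 1. Then |x + 6| < 1 gives |x| < 7, so by the triangle inequality |x^2 - 6x + 36| ≤ 7^2 + 6·7 + 36 = 127.
Hence |x^3 + 216| ≤ 127|x + 6|, which is < ϵ once |x + 6| < ϵ/127.
Take δ = min(1, ϵ/127). If 0 < |x + 6| < δ then both bounds hold and |x^3 + 216| ≤ 127|x + 6| < 127·(ϵ/127) = ϵ.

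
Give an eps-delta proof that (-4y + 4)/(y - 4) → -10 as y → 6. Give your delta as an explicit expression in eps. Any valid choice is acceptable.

Fix eps > 0. We want delta > 0 with 0 < |y − 6| < delta ⇒ |(-4y + 4)/(y - 4) + 10| < eps.
Combining over a common denominator, (-4y + 4)/(y - 4) + 10 = [(-4y + 4)·2 − (-20)·(y - 4)] / [2·(y - 4)] = 12(y − 6) / (2(y - 4)).
So |(-4y + 4)/(y - 4) + 10| = 12|y − 6| / (2·|y − 4|).
Require delta ≤ 1, so |y − 4| ≥ |2| − |y − 6| > 2 − 1 = 1.
Hence |(-4y + 4)/(y - 4) + 10| < 12|y − 6|/(2·1) = 6|y − 6|, which is < eps once |y − 6| < (1/6)eps.
Take delta = min(1, (1/6)eps). Then 0 < |y − 6| < delta forces both bounds, so |(-4y + 4)/(y - 4) + 10| < eps.

delta = min(1, (1/6)eps)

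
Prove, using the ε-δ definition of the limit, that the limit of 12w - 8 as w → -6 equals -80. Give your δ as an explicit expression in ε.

Suppose ε > 0. We need δ > 0 so that 0 < |w + 6| < δ implies |(12w - 8) + 80| < ε.
Since (12w - 8) + 80 = 12(w + 6), we have |(12w - 8) + 80| = 12|w + 6|.
Thus it suffices that |w + 6| < ε/12.
Take δ = ε/12. If 0 < |w + 6| < δ then |(12w - 8) + 80| = 12|w + 6| < 12·(ε/12) = ε.

δ = ε/12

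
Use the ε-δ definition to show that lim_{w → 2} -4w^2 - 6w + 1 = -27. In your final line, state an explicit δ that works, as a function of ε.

Fix ε > 0. We want δ > 0 such that 0 < |w − 2| < δ implies |(-4w^2 - 6w + 1) + 27| < ε.
(-4w^2 - 6w + 1) + 27 = -4w^2 - 6w + 28 = (w − 2)(-4w - 14).
So |(-4w^2 - 6w + 1) + 27| = |w − 2|·|-4w - 14|.
Require δ ≤ 1. Then |w − 2| < 1 gives |w| < 3, and by the triangle inequality |-4w - 14| ≤ 4·3 + 14 = 26.
Hence |(-4w^2 - 6w + 1) + 27| ≤ 26|w − 2| < ε provided |w − 2| < ε/26.
Choosing δ = min(1, ε/26) ensures both conditions, hence |(-4w^2 - 6w + 1) + 27| < ε.

δ = min(1, ε/26)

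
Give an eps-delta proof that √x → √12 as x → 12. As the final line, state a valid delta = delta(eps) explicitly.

delta = min(12, √12·eps)

Fix eps > 0. We want delta > 0 such that 0 < |x − 12| < delta implies |√x − √12| < eps.
Rationalise: √x − √12 = (x − 12)/(√x + √12), so |√x − √12| = |x − 12|/(√x + √12).
Restrict delta ≤ 12 so that |x − 12| < 12 forces x > 0, and then √x + √12 > √12.
Hence |√x − √12| < |x − 12|/√12, which is < eps once |x − 12| < √12·eps.
Take delta = min(12, √12·eps). If 0 < |x − 12| < delta then x > 0 and |√x − √12| < |x − 12|/√12 < eps.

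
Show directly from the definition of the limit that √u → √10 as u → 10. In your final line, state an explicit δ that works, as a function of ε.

δ = min(10, √10·ε)

Let ε > 0 be given. We want δ > 0 such that 0 < |u − 10| < δ implies |√u − √10| < ε.
Multiplying by the conjugate, |√u − √10| = |u − 10|/(√u + √10).
Restrict δ ≤ 10 so that |u − 10| < 10 forces u > 0, and then √u + √10 > √10.
Hence |√u − √10| < |u − 10|/√10, which is < ε once |u − 10| < √10·ε.
Take δ = min(10, √10·ε). If 0 < |u − 10| < δ then u > 0 and |√u − √10| < |u − 10|/√10 < ε.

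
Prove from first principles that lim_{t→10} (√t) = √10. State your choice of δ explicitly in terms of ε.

Fix ε > 0. We want δ > 0 such that 0 < |t − 10| < δ implies |√t − √10| < ε.
Multiplying by the conjugate, |√t − √10| = |t − 10|/(√t + √10).
Restrict δ ≤ 10 so that |t − 10| < 10 forces t > 0, and then √t + √10 > √10.
Hence |√t − √10| < |t − 10|/√10, which is < ε once |t − 10| < √10·ε.
Take δ = min(10, √10·ε). If 0 < |t − 10| < δ then t > 0 and |√t − √10| < |t − 10|/√10 < ε.

δ = min(10, √10·ε)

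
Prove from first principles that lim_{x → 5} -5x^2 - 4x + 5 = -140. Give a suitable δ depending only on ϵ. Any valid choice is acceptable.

δ = min(1, ϵ/59)

Let ϵ > 0 be given. We want δ > 0 such that 0 < |x − 5| < δ implies |(-5x^2 - 4x + 5) + 140| < ϵ.
(-5x^2 - 4x + 5) + 140 = -5x^2 - 4x + 145 = (x − 5)(-5x - 29).
So |(-5x^2 - 4x + 5) + 140| = |x − 5|·|-5x - 29|.
Require δ ≤ 1. Then |x − 5| < 1 gives |x| < 6, and by the triangle inequality |-5x - 29| ≤ 5·6 + 29 = 59.
Hence |(-5x^2 - 4x + 5) + 140| ≤ 59|x − 5| < ϵ provided |x − 5| < ϵ/59.
Take δ = min(1, ϵ/59). Then 0 < |x − 5| < δ gives both |x − 5| < 1 and |x − 5| < ϵ/59, so |(-5x^2 - 4x + 5) + 140| < ϵ.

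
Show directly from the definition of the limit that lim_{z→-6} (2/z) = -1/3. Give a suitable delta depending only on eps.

delta = min(3, 9eps)

Suppose eps > 0. We seek delta > 0 such that 0 < |z + 6| < delta implies |2/z + 1/3| < eps.
|2/z + 1/3| = 2·|-6 − z|/(6·|z|) = 2|z + 6|/(6|z|).
Require delta ≤ 3 so that |z| > 6 − 3 = 3, hence 6|z| > 18.
Then |2/z + 1/3| < 2|z + 6|/18, which is < eps when |z + 6| < 9eps.
Take delta = min(3, 9eps). Then 0 < |z + 6| < delta gives both |z + 6| < 3 and |z + 6| < 9eps, so |2/z + 1/3| < eps.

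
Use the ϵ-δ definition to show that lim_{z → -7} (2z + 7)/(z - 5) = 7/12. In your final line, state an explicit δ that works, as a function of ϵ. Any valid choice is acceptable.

δ = min(6, (72/17)ϵ)

Suppose ϵ > 0. We want δ > 0 with 0 < |z + 7| < δ ⇒ |(2z + 7)/(z - 5) − (7/12)| < ϵ.
Combining over a common denominator, (2z + 7)/(z - 5) − (7/12) = [(2z + 7)·(-12) − (-7)·(z - 5)] / [(-12)·(z - 5)] = -17(z + 7) / ((-12)(z - 5)).
So |(2z + 7)/(z - 5) − (7/12)| = 17|z + 7| / (12·|z − 5|).
Restrict δ ≤ 6. Then |z + 7| < 6 gives |z − 5| = |(z + 7) + (-12)| ≥ 12 − 6 = 6.
Hence |(2z + 7)/(z - 5) − (7/12)| < 17|z + 7|/(12·6) = (17/72)|z + 7|, which is < ϵ once |z + 7| < (72/17)ϵ.
Take δ = min(6, (72/17)ϵ). Then 0 < |z + 7| < δ forces both bounds, so |(2z + 7)/(z - 5) − (7/12)| < ϵ.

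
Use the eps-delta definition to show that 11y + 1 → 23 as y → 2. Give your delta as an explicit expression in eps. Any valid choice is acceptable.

Let eps > 0. We need delta > 0 so that 0 < |y − 2| < delta implies |(11y + 1) − 23| < eps.
Since (11y + 1) − 23 = 11(y − 2), we have |(11y + 1) − 23| = 11|y − 2|.
Thus it suffices that |y − 2| < eps/11.
Take delta = eps/11. If 0 < |y − 2| < delta then |(11y + 1) − 23| = 11|y − 2| < 11·(eps/11) = eps.

delta = eps/11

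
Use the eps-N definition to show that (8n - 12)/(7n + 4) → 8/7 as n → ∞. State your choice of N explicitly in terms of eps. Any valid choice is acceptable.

N = (116/49)/eps

Fix eps > 0. For n ≥ 1, |(8n - 12)/(7n + 4) − (8/7)| = |-116|/(7(7n + 4)) = 116/(7(7n + 4)).
Since 7n + 4 ≥ 7n for n ≥ 1, this is ≤ 116/(7·7n) = (116/49)/n.
So |(8n - 12)/(7n + 4) − (8/7)| < eps whenever n > (116/49)/eps.
Take N = (116/49)/eps. If n > N then |(8n - 12)/(7n + 4) − (8/7)| ≤ (116/49)/n < eps.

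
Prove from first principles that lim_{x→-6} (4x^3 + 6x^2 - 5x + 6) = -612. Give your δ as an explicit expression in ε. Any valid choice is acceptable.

δ = min(1, ε/425)

Suppose ε > 0. We want δ > 0 such that 0 < |x + 6| < δ implies |(4x^3 + 6x^2 - 5x + 6) + 612| < ε.
(4x^3 + 6x^2 - 5x + 6) + 612 = 4x^3 + 6x^2 - 5x + 618 = (x + 6)(4x^2 - 18x + 103).
So |(4x^3 + 6x^2 - 5x + 6) + 612| = |x + 6|·|4x^2 - 18x + 103|.
Require δ ≤ 1. Then |x + 6| < 1 gives |x| < 7, and by the triangle inequality |4x^2 - 18x + 103| ≤ 4·7^2 + 18·7 + 103 = 425.
Hence |(4x^3 + 6x^2 - 5x + 6) + 612| ≤ 425|x + 6| < ε provided |x + 6| < ε/425.
Choosing δ = min(1, ε/425) ensures both conditions, hence |(4x^3 + 6x^2 - 5x + 6) + 612| < ε.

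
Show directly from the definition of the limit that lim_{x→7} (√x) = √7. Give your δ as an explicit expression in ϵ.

Suppose ϵ > 0. We want δ > 0 such that 0 < |x − 7| < δ implies |√x − √7| < ϵ.
Rationalise: √x − √7 = (x − 7)/(√x + √7), so |√x − √7| = |x − 7|/(√x + √7).
Restrict δ ≤ 7 so that |x − 7| < 7 forces x > 0, and then √x + √7 > √7.
Hence |√x − √7| < |x − 7|/√7, which is < ϵ once |x − 7| < √7·ϵ.
Take δ = min(7, √7·ϵ). If 0 < |x − 7| < δ then x > 0 and |√x − √7| < |x − 7|/√7 < ϵ.

δ = min(7, √7·ϵ)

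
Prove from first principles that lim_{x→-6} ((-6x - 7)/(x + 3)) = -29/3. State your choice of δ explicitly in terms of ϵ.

Let ϵ > 0 be given. We want δ > 0 with 0 < |x + 6| < δ ⇒ |(-6x - 7)/(x + 3) + 29/3| < ϵ.
Combining over a common denominator, (-6x - 7)/(x + 3) + 29/3 = [(-6x - 7)·(-3) − 29·(x + 3)] / [(-3)·(x + 3)] = -11(x + 6) / ((-3)(x + 3)).
So |(-6x - 7)/(x + 3) + 29/3| = 11|x + 6| / (3·|x + 3|).
Require δ ≤ 3/2, so |x + 3| ≥ |-3| − |x + 6| > 3 − 3/2 = 3/2.
Hence |(-6x - 7)/(x + 3) + 29/3| < 11|x + 6|/(3·(3/2)) = (22/9)|x + 6|, which is < ϵ once |x + 6| < (9/22)ϵ.
Take δ = min(3/2, (9/22)ϵ). Then 0 < |x + 6| < δ forces both bounds, so |(-6x - 7)/(x + 3) + 29/3| < ϵ.

δ = min(3/2, (9/22)ϵ)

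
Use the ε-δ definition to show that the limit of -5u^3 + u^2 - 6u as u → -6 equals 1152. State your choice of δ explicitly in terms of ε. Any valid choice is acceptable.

Fix ε > 0. We want δ > 0 such that 0 < |u + 6| < δ implies |(-5u^3 + u^2 - 6u) − 1152| < ε.
(-5u^3 + u^2 - 6u) − 1152 = -5u^3 + u^2 - 6u - 1152 = (u + 6)(-5u^2 + 31u - 192).
So |(-5u^3 + u^2 - 6u) − 1152| = |u + 6|·|-5u^2 + 31u - 192|.
Require δ ≤ 1. Then |u + 6| < 1 gives |u| < 7, and by the triangle inequality |-5u^2 + 31u - 192| ≤ 5·7^2 + 31·7 + 192 = 654.
Hence |(-5u^3 + u^2 - 6u) − 1152| ≤ 654|u + 6| < ε provided |u + 6| < ε/654.
Choosing δ = min(1, ε/654) ensures both conditions, hence |(-5u^3 + u^2 - 6u) − 1152| < ε.

δ = min(1, ε/654)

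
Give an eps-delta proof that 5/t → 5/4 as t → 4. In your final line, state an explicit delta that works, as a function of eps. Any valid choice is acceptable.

delta = min(2, (8/5)eps)

Let eps > 0. We seek delta > 0 such that 0 < |t − 4| < delta implies |5/t − (5/4)| < eps.
|5/t − (5/4)| = 5·|4 − t|/(4·|t|) = 5|t − 4|/(4|t|).
Require delta ≤ 2 so that |t| > 4 − 2 = 2, hence 4|t| > 8.
Then |5/t − (5/4)| < 5|t − 4|/8, which is < eps when |t − 4| < (8/5)eps.
Take delta = min(2, (8/5)eps). Then 0 < |t − 4| < delta gives both |t − 4| < 2 and |t − 4| < (8/5)eps, so |5/t − (5/4)| < eps.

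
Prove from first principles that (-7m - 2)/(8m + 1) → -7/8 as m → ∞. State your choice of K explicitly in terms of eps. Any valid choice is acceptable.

Let eps > 0. For m ≥ 1, |(-7m - 2)/(8m + 1) + 7/8| = |-9|/(8(8m + 1)) = 9/(8(8m + 1)).
Since 8m + 1 ≥ 8m for m ≥ 1, this is ≤ 9/(8·8m) = (9/64)/m.
So |(-7m - 2)/(8m + 1) + 7/8| < eps whenever m > (9/64)/eps.
Take K = (9/64)/eps. If m > K then |(-7m - 2)/(8m + 1) + 7/8| ≤ (9/64)/m < eps.

K = (9/64)/eps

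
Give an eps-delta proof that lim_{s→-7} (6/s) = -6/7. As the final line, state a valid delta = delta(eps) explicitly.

delta = min(7/2, (49/12)eps)

Suppose eps > 0. We seek delta > 0 such that 0 < |s + 7| < delta implies |6/s + 6/7| < eps.
|6/s + 6/7| = 6·|-7 − s|/(7·|s|) = 6|s + 7|/(7|s|).
Restrict delta ≤ 7/2. Then |s + 7| < 7/2 gives |s| > 7/2, so 7|s| > 49/2.
Then |6/s + 6/7| < 6|s + 7|/(49/2), which is < eps when |s + 7| < (49/12)eps.
Take delta = min(7/2, (49/12)eps). Then 0 < |s + 7| < delta gives both |s + 7| < 7/2 and |s + 7| < (49/12)eps, so |6/s + 6/7| < eps.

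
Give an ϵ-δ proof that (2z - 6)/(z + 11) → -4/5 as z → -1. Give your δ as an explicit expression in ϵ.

Let ϵ > 0 be given. We want δ > 0 with 0 < |z + 1| < δ ⇒ |(2z - 6)/(z + 11) + 4/5| < ϵ.
Combining over a common denominator, (2z - 6)/(z + 11) + 4/5 = [(2z - 6)·10 − (-8)·(z + 11)] / [10·(z + 11)] = 28(z + 1) / (10(z + 11)).
So |(2z - 6)/(z + 11) + 4/5| = 28|z + 1| / (10·|z + 11|).
Restrict δ ≤ 5. Then |z + 1| < 5 gives |z + 11| = |(z + 1) + 10| ≥ 10 − 5 = 5.
Hence |(2z - 6)/(z + 11) + 4/5| < 28|z + 1|/(10·5) = (14/25)|z + 1|, which is < ϵ once |z + 1| < (25/14)ϵ.
Take δ = min(5, (25/14)ϵ). Then 0 < |z + 1| < δ forces both bounds, so |(2z - 6)/(z + 11) + 4/5| < ϵ.

δ = min(5, (25/14)ϵ)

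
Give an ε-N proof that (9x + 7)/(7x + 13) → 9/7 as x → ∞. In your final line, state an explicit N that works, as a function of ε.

N = (68/49)/ε

Suppose ε > 0. We seek N > 0 such that x > N implies |(9x + 7)/(7x + 13) − (9/7)| < ε.
(9x + 7)/(7x + 13) − (9/7) = (7(9x + 7) − 9(7x + 13)) / (7(7x + 13)) = -68/(7(7x + 13)).
For x > 0 we have 7x + 13 > 7x, so |(9x + 7)/(7x + 13) − (9/7)| = 68/(7(7x + 13)) < 68/(7·7x) = (68/49)/x.
Thus |(9x + 7)/(7x + 13) − (9/7)| < ε whenever x > (68/49)/ε.
Take N = (68/49)/ε. If x > N then |(9x + 7)/(7x + 13) − (9/7)| < (68/49)/x < ε.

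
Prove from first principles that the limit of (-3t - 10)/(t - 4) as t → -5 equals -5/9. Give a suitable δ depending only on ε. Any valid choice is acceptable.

Let ε > 0 be given. We want δ > 0 with 0 < |t + 5| < δ ⇒ |(-3t - 10)/(t - 4) + 5/9| < ε.
Combining over a common denominator, (-3t - 10)/(t - 4) + 5/9 = [(-3t - 10)·(-9) − 5·(t - 4)] / [(-9)·(t - 4)] = 22(t + 5) / ((-9)(t - 4)).
So |(-3t - 10)/(t - 4) + 5/9| = 22|t + 5| / (9·|t − 4|).
Restrict δ ≤ 9/2. Then |t + 5| < 9/2 gives |t − 4| = |(t + 5) + (-9)| ≥ 9 − 9/2 = 9/2.
Hence |(-3t - 10)/(t - 4) + 5/9| < 22|t + 5|/(9·(9/2)) = (44/81)|t + 5|, which is < ε once |t + 5| < (81/44)ε.
Take δ = min(9/2, (81/44)ε). Then 0 < |t + 5| < δ forces both bounds, so |(-3t - 10)/(t - 4) + 5/9| < ε.

δ = min(9/2, (81/44)ε)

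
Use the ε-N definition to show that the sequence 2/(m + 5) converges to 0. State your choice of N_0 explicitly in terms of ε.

N_0 = 2/ε

Let ε > 0 be given. For m ≥ 1, |2/(m + 5) − 0| = 2/(m + 5) ≤ 2/m.
We need 2/m < ε, i.e. m > 2/ε.
Take N_0 = 2/ε. If m > N_0 then |2/(m + 5)| ≤ 2/m < ε.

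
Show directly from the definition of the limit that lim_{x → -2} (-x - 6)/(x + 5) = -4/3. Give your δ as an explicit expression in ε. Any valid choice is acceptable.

δ = min(3/2, (9/2)ε)

Let ε > 0. We want δ > 0 with 0 < |x + 2| < δ ⇒ |(-x - 6)/(x + 5) + 4/3| < ε.
Combining over a common denominator, (-x - 6)/(x + 5) + 4/3 = [(-x - 6)·3 − (-4)·(x + 5)] / [3·(x + 5)] = 1(x + 2) / (3(x + 5)).
So |(-x - 6)/(x + 5) + 4/3| = |x + 2| / (3·|x + 5|).
Require δ ≤ 3/2, so |x + 5| ≥ |3| − |x + 2| > 3 − 3/2 = 3/2.
Hence |(-x - 6)/(x + 5) + 4/3| < |x + 2|/(3·(3/2)) = (2/9)|x + 2|, which is < ε once |x + 2| < (9/2)ε.
Take δ = min(3/2, (9/2)ε). Then 0 < |x + 2| < δ forces both bounds, so |(-x - 6)/(x + 5) + 4/3| < ε.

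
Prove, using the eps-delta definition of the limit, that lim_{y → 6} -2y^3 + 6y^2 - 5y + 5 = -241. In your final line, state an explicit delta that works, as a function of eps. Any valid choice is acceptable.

Let eps > 0 be given. We want delta > 0 such that 0 < |y − 6| < delta implies |(-2y^3 + 6y^2 - 5y + 5) + 241| < eps.
(-2y^3 + 6y^2 - 5y + 5) + 241 = -2y^3 + 6y^2 - 5y + 246 = (y − 6)(-2y^2 - 6y - 41).
So |(-2y^3 + 6y^2 - 5y + 5) + 241| = |y − 6|·|-2y^2 - 6y - 41|.
Assume first that |y − 6| < 1, so |y| < 7. Then |-2y^2 - 6y - 41| ≤ 2·7^2 + 6·7 + 41 = 181.
Hence |(-2y^3 + 6y^2 - 5y + 5) + 241| ≤ 181|y − 6| < eps provided |y − 6| < eps/181.
Choosing delta = min(1, eps/181) ensures both conditions, hence |(-2y^3 + 6y^2 - 5y + 5) + 241| < eps.

delta = min(1, eps/181)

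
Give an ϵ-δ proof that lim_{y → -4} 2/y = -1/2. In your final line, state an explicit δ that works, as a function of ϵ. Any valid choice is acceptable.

Suppose ϵ > 0. We seek δ > 0 such that 0 < |y + 4| < δ implies |2/y + 1/2| < ϵ.
|2/y + 1/2| = 2·|-4 − y|/(4·|y|) = 2|y + 4|/(4|y|).
Require δ ≤ 2 so that |y| > 4 − 2 = 2, hence 4|y| > 8.
Then |2/y + 1/2| < 2|y + 4|/8, which is < ϵ when |y + 4| < 4ϵ.
Take δ = min(2, 4ϵ). Then 0 < |y + 4| < δ gives both |y + 4| < 2 and |y + 4| < 4ϵ, so |2/y + 1/2| < ϵ.

δ = min(2, 4ϵ)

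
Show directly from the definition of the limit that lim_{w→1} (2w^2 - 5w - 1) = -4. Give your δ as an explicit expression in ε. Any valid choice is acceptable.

δ = min(2, ε/9)

Fix ε > 0. We want δ > 0 such that 0 < |w − 1| < δ implies |(2w^2 - 5w - 1) + 4| < ε.
(2w^2 - 5w - 1) + 4 = 2w^2 - 5w + 3 = (w − 1)(2w - 3).
So |(2w^2 - 5w - 1) + 4| = |w − 1|·|2w - 3|.
Require δ ≤ 2. Then |w − 1| < 2 gives |w| < 3, and by the triangle inequality |2w - 3| ≤ 2·3 + 3 = 9.
Hence |(2w^2 - 5w - 1) + 4| ≤ 9|w − 1| < ε provided |w − 1| < ε/9.
Choosing δ = min(2, ε/9) ensures both conditions, hence |(2w^2 - 5w - 1) + 4| < ε.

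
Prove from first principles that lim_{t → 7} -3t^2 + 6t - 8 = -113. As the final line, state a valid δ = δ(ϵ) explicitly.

Fix ϵ > 0. We want δ > 0 such that 0 < |t − 7| < δ implies |(-3t^2 + 6t - 8) + 113| < ϵ.
(-3t^2 + 6t - 8) + 113 = -3t^2 + 6t + 105 = (t − 7)(-3t - 15).
So |(-3t^2 + 6t - 8) + 113| = |t − 7|·|-3t - 15|.
Assume first that |t − 7| < 1, so |t| < 8. Then |-3t - 15| ≤ 3·8 + 15 = 39.
Hence |(-3t^2 + 6t - 8) + 113| ≤ 39|t − 7| < ϵ provided |t − 7| < ϵ/39.
Choosing δ = min(1, ϵ/39) ensures both conditions, hence |(-3t^2 + 6t - 8) + 113| < ϵ.

δ = min(1, ϵ/39)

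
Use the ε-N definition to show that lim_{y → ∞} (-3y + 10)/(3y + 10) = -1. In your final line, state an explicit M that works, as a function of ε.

M = (20/3)/ε

Let ε > 0. We seek M > 0 such that y > M implies |(-3y + 10)/(3y + 10) + 1| < ε.
(-3y + 10)/(3y + 10) + 1 = (3(-3y + 10) − (-3)(3y + 10)) / (3(3y + 10)) = 60/(3(3y + 10)).
For y > 0 we have 3y + 10 > 3y, so |(-3y + 10)/(3y + 10) + 1| = 60/(3(3y + 10)) < 60/(3·3y) = (20/3)/y.
Thus |(-3y + 10)/(3y + 10) + 1| < ε whenever y > (20/3)/ε.
Take M = (20/3)/ε. If y > M then |(-3y + 10)/(3y + 10) + 1| < (20/3)/y < ε.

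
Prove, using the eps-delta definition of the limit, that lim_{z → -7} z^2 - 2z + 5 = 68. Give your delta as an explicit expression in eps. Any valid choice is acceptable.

delta = min(1, eps/17)

Fix eps > 0. We want delta > 0 such that 0 < |z + 7| < delta implies |(z^2 - 2z + 5) − 68| < eps.
(z^2 - 2z + 5) − 68 = z^2 - 2z - 63 = (z + 7)(z - 9).
So |(z^2 - 2z + 5) − 68| = |z + 7|·|z - 9|.
Assume first that |z + 7| < 1, so |z| < 8. Then |z - 9| ≤ 8 + 9 = 17.
Hence |(z^2 - 2z + 5) − 68| ≤ 17|z + 7| < eps provided |z + 7| < eps/17.
Choosing delta = min(1, eps/17) ensures both conditions, hence |(z^2 - 2z + 5) − 68| < eps.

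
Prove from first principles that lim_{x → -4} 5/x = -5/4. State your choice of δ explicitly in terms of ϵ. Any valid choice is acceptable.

Fix ϵ > 0. We seek δ > 0 such that 0 < |x + 4| < δ implies |5/x + 5/4| < ϵ.
|5/x + 5/4| = 5·|-4 − x|/(4·|x|) = 5|x + 4|/(4|x|).
Restrict δ ≤ 2. Then |x + 4| < 2 gives |x| > 2, so 4|x| > 8.
Then |5/x + 5/4| < 5|x + 4|/8, which is < ϵ when |x + 4| < (8/5)ϵ.
Take δ = min(2, (8/5)ϵ). Then 0 < |x + 4| < δ gives both |x + 4| < 2 and |x + 4| < (8/5)ϵ, so |5/x + 5/4| < ϵ.

δ = min(2, (8/5)ϵ)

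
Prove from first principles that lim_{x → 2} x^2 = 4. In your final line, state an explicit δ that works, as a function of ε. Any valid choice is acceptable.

δ = min(1, ε/5)

Suppose ε > 0. We seek δ > 0 with 0 < |x − 2| < δ ⇒ |x^2 − 4| < ε.
Factor: x^2 − 4 = (x − 2)(x + 2), so |x^2 − 4| = |x − 2|·|x + 2|.
Restrict δ ≤ 1. Then |x − 2| < 1 gives |x| < 3, so by the triangle inequality |x + 2| ≤ 3 + 2 = 5.
Hence |x^2 − 4| ≤ 5|x − 2|, which is < ε once |x − 2| < ε/5.
Take δ = min(1, ε/5). If 0 < |x − 2| < δ then both bounds hold and |x^2 − 4| ≤ 5|x − 2| < 5·(ε/5) = ε.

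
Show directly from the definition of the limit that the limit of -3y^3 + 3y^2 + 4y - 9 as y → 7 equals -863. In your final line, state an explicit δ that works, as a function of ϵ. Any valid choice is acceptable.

δ = min(2, ϵ/527)

Let ϵ > 0. We want δ > 0 such that 0 < |y − 7| < δ implies |(-3y^3 + 3y^2 + 4y - 9) + 863| < ϵ.
(-3y^3 + 3y^2 + 4y - 9) + 863 = -3y^3 + 3y^2 + 4y + 854 = (y − 7)(-3y^2 - 18y - 122).
So |(-3y^3 + 3y^2 + 4y - 9) + 863| = |y − 7|·|-3y^2 - 18y - 122|.
Require δ ≤ 2. Then |y − 7| < 2 gives |y| < 9, and by the triangle inequality |-3y^2 - 18y - 122| ≤ 3·9^2 + 18·9 + 122 = 527.
Hence |(-3y^3 + 3y^2 + 4y - 9) + 863| ≤ 527|y − 7| < ϵ provided |y − 7| < ϵ/527.
Choosing δ = min(2, ϵ/527) ensures both conditions, hence |(-3y^3 + 3y^2 + 4y - 9) + 863| < ϵ.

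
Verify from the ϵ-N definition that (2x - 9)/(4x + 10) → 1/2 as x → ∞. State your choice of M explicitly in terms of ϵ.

Suppose ϵ > 0. We seek M > 0 such that x > M implies |(2x - 9)/(4x + 10) − (1/2)| < ϵ.
(2x - 9)/(4x + 10) − (1/2) = (4(2x - 9) − 2(4x + 10)) / (4(4x + 10)) = -56/(4(4x + 10)).
For x > 0 we have 4x + 10 > 4x, so |(2x - 9)/(4x + 10) − (1/2)| = 56/(4(4x + 10)) < 56/(4·4x) = (7/2)/x.
Thus |(2x - 9)/(4x + 10) − (1/2)| < ϵ whenever x > (7/2)/ϵ.
Take M = (7/2)/ϵ. If x > M then |(2x - 9)/(4x + 10) − (1/2)| < (7/2)/x < ϵ.

M = (7/2)/ϵ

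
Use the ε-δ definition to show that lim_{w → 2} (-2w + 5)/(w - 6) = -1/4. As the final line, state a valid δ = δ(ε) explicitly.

δ = min(2, (8/7)ε)

Fix ε > 0. We want δ > 0 with 0 < |w − 2| < δ ⇒ |(-2w + 5)/(w - 6) + 1/4| < ε.
Combining over a common denominator, (-2w + 5)/(w - 6) + 1/4 = [(-2w + 5)·(-4) − 1·(w - 6)] / [(-4)·(w - 6)] = 7(w − 2) / ((-4)(w - 6)).
So |(-2w + 5)/(w - 6) + 1/4| = 7|w − 2| / (4·|w − 6|).
Restrict δ ≤ 2. Then |w − 2| < 2 gives |w − 6| = |(w − 2) + (-4)| ≥ 4 − 2 = 2.
Hence |(-2w + 5)/(w - 6) + 1/4| < 7|w − 2|/(4·2) = (7/8)|w − 2|, which is < ε once |w − 2| < (8/7)ε.
Take δ = min(2, (8/7)ε). Then 0 < |w − 2| < δ forces both bounds, so |(-2w + 5)/(w - 6) + 1/4| < ε.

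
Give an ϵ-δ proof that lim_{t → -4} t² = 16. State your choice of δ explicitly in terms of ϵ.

Fix ϵ > 0. We seek δ > 0 with 0 < |t + 4| < δ ⇒ |t² − 16| < ϵ.
Factor: t² − 16 = (t + 4)(t - 4), so |t² − 16| = |t + 4|·|t - 4|.
Restrict δ ≤ 1. Then |t + 4| < 1 gives |t| < 5, so by the triangle inequality |t - 4| ≤ 5 + 4 = 9.
Hence |t² − 16| ≤ 9|t + 4|, which is < ϵ once |t + 4| < ϵ/9.
Take δ = min(1, ϵ/9). If 0 < |t + 4| < δ then both bounds hold and |t² − 16| ≤ 9|t + 4| < 9·(ϵ/9) = ϵ.

δ = min(1, ϵ/9)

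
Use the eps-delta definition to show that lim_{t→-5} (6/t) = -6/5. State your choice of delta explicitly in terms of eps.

delta = min(5/2, (25/12)eps)

Suppose eps > 0. We seek delta > 0 such that 0 < |t + 5| < delta implies |6/t + 6/5| < eps.
|6/t + 6/5| = 6·|-5 − t|/(5·|t|) = 6|t + 5|/(5|t|).
Require delta ≤ 5/2 so that |t| > 5 − 5/2 = 5/2, hence 5|t| > 25/2.
Then |6/t + 6/5| < 6|t + 5|/(25/2), which is < eps when |t + 5| < (25/12)eps.
Take delta = min(5/2, (25/12)eps). Then 0 < |t + 5| < delta gives both |t + 5| < 5/2 and |t + 5| < (25/12)eps, so |6/t + 6/5| < eps.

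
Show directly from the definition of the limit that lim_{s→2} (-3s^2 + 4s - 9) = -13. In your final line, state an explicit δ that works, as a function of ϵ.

δ = min(2, ϵ/14)

Suppose ϵ > 0. We want δ > 0 such that 0 < |s − 2| < δ implies |(-3s^2 + 4s - 9) + 13| < ϵ.
(-3s^2 + 4s - 9) + 13 = -3s^2 + 4s + 4 = (s − 2)(-3s - 2).
So |(-3s^2 + 4s - 9) + 13| = |s − 2|·|-3s - 2|.
Require δ ≤ 2. Then |s − 2| < 2 gives |s| < 4, and by the triangle inequality |-3s - 2| ≤ 3·4 + 2 = 14.
Hence |(-3s^2 + 4s - 9) + 13| ≤ 14|s − 2| < ϵ provided |s − 2| < ϵ/14.
Take δ = min(2, ϵ/14). Then 0 < |s − 2| < δ gives both |s − 2| < 2 and |s − 2| < ϵ/14, so |(-3s^2 + 4s - 9) + 13| < ϵ.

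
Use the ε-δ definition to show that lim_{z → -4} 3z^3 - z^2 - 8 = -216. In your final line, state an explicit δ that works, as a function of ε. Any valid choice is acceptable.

Suppose ε > 0. We want δ > 0 such that 0 < |z + 4| < δ implies |(3z^3 - z^2 - 8) + 216| < ε.
(3z^3 - z^2 - 8) + 216 = 3z^3 - z^2 + 208 = (z + 4)(3z^2 - 13z + 52).
So |(3z^3 - z^2 - 8) + 216| = |z + 4|·|3z^2 - 13z + 52|.
Require δ ≤ 2. Then |z + 4| < 2 gives |z| < 6, and by the triangle inequality |3z^2 - 13z + 52| ≤ 3·6^2 + 13·6 + 52 = 238.
Hence |(3z^3 - z^2 - 8) + 216| ≤ 238|z + 4| < ε provided |z + 4| < ε/238.
Take δ = min(2, ε/238). Then 0 < |z + 4| < δ gives both |z + 4| < 2 and |z + 4| < ε/238, so |(3z^3 - z^2 - 8) + 216| < ε.

δ = min(2, ε/238)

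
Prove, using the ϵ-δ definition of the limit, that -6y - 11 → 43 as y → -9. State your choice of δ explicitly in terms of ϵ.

δ = ϵ/6

Suppose ϵ > 0. We need δ > 0 so that 0 < |y + 9| < δ implies |(-6y - 11) − 43| < ϵ.
Since (-6y - 11) − 43 = -6(y + 9), we have |(-6y - 11) − 43| = 6|y + 9|.
So 6|y + 9| < ϵ exactly when |y + 9| < ϵ/6.
Choosing δ = ϵ/6 gives |(-6y - 11) − 43| = 6|y + 9| < ϵ whenever |y + 9| < δ.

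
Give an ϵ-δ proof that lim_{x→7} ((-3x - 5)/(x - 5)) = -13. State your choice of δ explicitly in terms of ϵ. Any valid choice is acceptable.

δ = min(1, (1/10)ϵ)

Let ϵ > 0. We want δ > 0 with 0 < |x − 7| < δ ⇒ |(-3x - 5)/(x - 5) + 13| < ϵ.
Combining over a common denominator, (-3x - 5)/(x - 5) + 13 = [(-3x - 5)·2 − (-26)·(x - 5)] / [2·(x - 5)] = 20(x − 7) / (2(x - 5)).
So |(-3x - 5)/(x - 5) + 13| = 20|x − 7| / (2·|x − 5|).
Require δ ≤ 1, so |x − 5| ≥ |2| − |x − 7| > 2 − 1 = 1.
Hence |(-3x - 5)/(x - 5) + 13| < 20|x − 7|/(2·1) = 10|x − 7|, which is < ϵ once |x − 7| < (1/10)ϵ.
Take δ = min(1, (1/10)ϵ). Then 0 < |x − 7| < δ forces both bounds, so |(-3x - 5)/(x - 5) + 13| < ϵ.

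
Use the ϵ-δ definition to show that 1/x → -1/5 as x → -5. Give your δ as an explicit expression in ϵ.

δ = min(5/2, (25/2)ϵ)

Fix ϵ > 0. We seek δ > 0 such that 0 < |x + 5| < δ implies |1/x + 1/5| < ϵ.
|1/x + 1/5| = |-5 − x|/(5·|x|) = |x + 5|/(5|x|).
Require δ ≤ 5/2 so that |x| > 5 − 5/2 = 5/2, hence 5|x| > 25/2.
Then |1/x + 1/5| < |x + 5|/(25/2), which is < ϵ when |x + 5| < (25/2)ϵ.
Take δ = min(5/2, (25/2)ϵ). Then 0 < |x + 5| < δ gives both |x + 5| < 5/2 and |x + 5| < (25/2)ϵ, so |1/x + 1/5| < ϵ.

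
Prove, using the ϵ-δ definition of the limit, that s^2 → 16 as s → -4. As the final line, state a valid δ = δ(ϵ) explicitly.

δ = min(1, ϵ/9)

Suppose ϵ > 0. We seek δ > 0 with 0 < |s + 4| < δ ⇒ |s^2 − 16| < ϵ.
Factor: s^2 − 16 = (s + 4)(s - 4), so |s^2 − 16| = |s + 4|·|s - 4|.
Impose δ ≤ 1 so that |s| < 5; then |s - 4| ≤ 9.
Hence |s^2 − 16| ≤ 9|s + 4|, which is < ϵ once |s + 4| < ϵ/9.
Take δ = min(1, ϵ/9). If 0 < |s + 4| < δ then both bounds hold and |s^2 − 16| ≤ 9|s + 4| < 9·(ϵ/9) = ϵ.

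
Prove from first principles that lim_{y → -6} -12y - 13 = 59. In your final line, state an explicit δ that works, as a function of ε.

Suppose ε > 0. We need δ > 0 so that 0 < |y + 6| < δ implies |(-12y - 13) − 59| < ε.
|(-12y - 13) − 59| = |-12y - 72| = 12|y + 6|.
So 12|y + 6| < ε exactly when |y + 6| < ε/12.
Take δ = ε/12. If 0 < |y + 6| < δ then |(-12y - 13) − 59| = 12|y + 6| < 12·(ε/12) = ε.

δ = ε/12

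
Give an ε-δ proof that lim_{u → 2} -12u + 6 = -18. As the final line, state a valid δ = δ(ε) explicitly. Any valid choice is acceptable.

Let ε > 0 be given. We need δ > 0 so that 0 < |u − 2| < δ implies |(-12u + 6) + 18| < ε.
|(-12u + 6) + 18| = |-12u + 24| = 12|u − 2|.
Thus it suffices that |u − 2| < ε/12.
Take δ = ε/12. If 0 < |u − 2| < δ then |(-12u + 6) + 18| = 12|u − 2| < 12·(ε/12) = ε.

δ = ε/12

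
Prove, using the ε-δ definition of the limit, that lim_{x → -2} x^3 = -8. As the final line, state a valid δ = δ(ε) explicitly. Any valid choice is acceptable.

δ = min(2, ε/28)

Let ε > 0 be given. We seek δ > 0 with 0 < |x + 2| < δ ⇒ |x^3 + 8| < ε.
Factor: x^3 + 8 = (x + 2)(x^2 - 2x + 4), so |x^3 + 8| = |x + 2|·|x^2 - 2x + 4|.
Impose δ ≤ 2 so that |x| < 4; then |x^2 - 2x + 4| ≤ 28.
Hence |x^3 + 8| ≤ 28|x + 2|, which is < ε once |x + 2| < ε/28.
Take δ = min(2, ε/28). If 0 < |x + 2| < δ then both bounds hold and |x^3 + 8| ≤ 28|x + 2| < 28·(ε/28) = ε.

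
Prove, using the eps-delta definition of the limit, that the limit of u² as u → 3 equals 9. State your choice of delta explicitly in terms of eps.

Let eps > 0. We seek delta > 0 with 0 < |u − 3| < delta ⇒ |u² − 9| < eps.
Factor: u² − 9 = (u − 3)(u + 3), so |u² − 9| = |u − 3|·|u + 3|.
Restrict delta ≤ 1. Then |u − 3| < 1 gives |u| < 4, so by the triangle inequality |u + 3| ≤ 4 + 3 = 7.
Hence |u² − 9| ≤ 7|u − 3|, which is < eps once |u − 3| < eps/7.
Take delta = min(1, eps/7). If 0 < |u − 3| < delta then both bounds hold and |u² − 9| ≤ 7|u − 3| < 7·(eps/7) = eps.

delta = min(1, eps/7)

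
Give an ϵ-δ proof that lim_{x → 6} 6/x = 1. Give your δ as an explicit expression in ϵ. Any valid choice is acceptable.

δ = min(3, 3ϵ)

Let ϵ > 0. We seek δ > 0 such that 0 < |x − 6| < δ implies |6/x − 1| < ϵ.
|6/x − 1| = 6·|6 − x|/(6·|x|) = 6|x − 6|/(6|x|).
Restrict δ ≤ 3. Then |x − 6| < 3 gives |x| > 3, so 6|x| > 18.
Then |6/x − 1| < 6|x − 6|/18, which is < ϵ when |x − 6| < 3ϵ.
Take δ = min(3, 3ϵ). Then 0 < |x − 6| < δ gives both |x − 6| < 3 and |x − 6| < 3ϵ, so |6/x − 1| < ϵ.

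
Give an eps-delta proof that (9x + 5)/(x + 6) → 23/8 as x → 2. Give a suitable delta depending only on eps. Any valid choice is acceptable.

delta = min(4, (32/49)eps)

Let eps > 0 be given. We want delta > 0 with 0 < |x − 2| < delta ⇒ |(9x + 5)/(x + 6) − (23/8)| < eps.
Combining over a common denominator, (9x + 5)/(x + 6) − (23/8) = [(9x + 5)·8 − 23·(x + 6)] / [8·(x + 6)] = 49(x − 2) / (8(x + 6)).
So |(9x + 5)/(x + 6) − (23/8)| = 49|x − 2| / (8·|x + 6|).
Restrict delta ≤ 4. Then |x − 2| < 4 gives |x + 6| = |(x − 2) + 8| ≥ 8 − 4 = 4.
Hence |(9x + 5)/(x + 6) − (23/8)| < 49|x − 2|/(8·4) = (49/32)|x − 2|, which is < eps once |x − 2| < (32/49)eps.
Take delta = min(4, (32/49)eps). Then 0 < |x − 2| < delta forces both bounds, so |(9x + 5)/(x + 6) − (23/8)| < eps.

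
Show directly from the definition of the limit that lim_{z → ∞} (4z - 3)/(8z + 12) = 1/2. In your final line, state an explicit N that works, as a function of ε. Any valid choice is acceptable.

Let ε > 0. We seek N > 0 such that z > N implies |(4z - 3)/(8z + 12) − (1/2)| < ε.
(4z - 3)/(8z + 12) − (1/2) = (8(4z - 3) − 4(8z + 12)) / (8(8z + 12)) = -72/(8(8z + 12)).
For z > 0 we have 8z + 12 > 8z, so |(4z - 3)/(8z + 12) − (1/2)| = 72/(8(8z + 12)) < 72/(8·8z) = (9/8)/z.
Thus |(4z - 3)/(8z + 12) − (1/2)| < ε whenever z > (9/8)/ε.
Take N = (9/8)/ε. If z > N then |(4z - 3)/(8z + 12) − (1/2)| < (9/8)/z < ε.

N = (9/8)/ε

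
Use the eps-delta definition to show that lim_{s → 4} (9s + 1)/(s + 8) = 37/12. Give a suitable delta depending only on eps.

delta = min(6, (72/71)eps)

Fix eps > 0. We want delta > 0 with 0 < |s − 4| < delta ⇒ |(9s + 1)/(s + 8) − (37/12)| < eps.
Combining over a common denominator, (9s + 1)/(s + 8) − (37/12) = [(9s + 1)·12 − 37·(s + 8)] / [12·(s + 8)] = 71(s − 4) / (12(s + 8)).
So |(9s + 1)/(s + 8) − (37/12)| = 71|s − 4| / (12·|s + 8|).
Require delta ≤ 6, so |s + 8| ≥ |12| − |s − 4| > 12 − 6 = 6.
Hence |(9s + 1)/(s + 8) − (37/12)| < 71|s − 4|/(12·6) = (71/72)|s − 4|, which is < eps once |s − 4| < (72/71)eps.
Take delta = min(6, (72/71)eps). Then 0 < |s − 4| < delta forces both bounds, so |(9s + 1)/(s + 8) − (37/12)| < eps.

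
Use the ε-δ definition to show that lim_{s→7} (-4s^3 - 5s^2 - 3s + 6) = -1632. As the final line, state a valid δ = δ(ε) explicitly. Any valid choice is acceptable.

Let ε > 0 be given. We want δ > 0 such that 0 < |s − 7| < δ implies |(-4s^3 - 5s^2 - 3s + 6) + 1632| < ε.
(-4s^3 - 5s^2 - 3s + 6) + 1632 = -4s^3 - 5s^2 - 3s + 1638 = (s − 7)(-4s^2 - 33s - 234).
So |(-4s^3 - 5s^2 - 3s + 6) + 1632| = |s − 7|·|-4s^2 - 33s - 234|.
Require δ ≤ 1. Then |s − 7| < 1 gives |s| < 8, and by the triangle inequality |-4s^2 - 33s - 234| ≤ 4·8^2 + 33·8 + 234 = 754.
Hence |(-4s^3 - 5s^2 - 3s + 6) + 1632| ≤ 754|s − 7| < ε provided |s − 7| < ε/754.
Choosing δ = min(1, ε/754) ensures both conditions, hence |(-4s^3 - 5s^2 - 3s + 6) + 1632| < ε.

δ = min(1, ε/754)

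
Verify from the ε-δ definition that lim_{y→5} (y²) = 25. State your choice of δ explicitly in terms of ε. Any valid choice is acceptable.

Suppose ε > 0. We seek δ > 0 with 0 < |y − 5| < δ ⇒ |y² − 25| < ε.
Factor: y² − 25 = (y − 5)(y + 5), so |y² − 25| = |y − 5|·|y + 5|.
Restrict δ ≤ 2. Then |y − 5| < 2 gives |y| < 7, so by the triangle inequality |y + 5| ≤ 7 + 5 = 12.
Hence |y² − 25| ≤ 12|y − 5|, which is < ε once |y − 5| < ε/12.
Take δ = min(2, ε/12). If 0 < |y − 5| < δ then both bounds hold and |y² − 25| ≤ 12|y − 5| < 12·(ε/12) = ε.

δ = min(2, ε/12)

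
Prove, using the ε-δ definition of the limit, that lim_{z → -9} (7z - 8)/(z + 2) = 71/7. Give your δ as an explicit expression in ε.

δ = min(7/2, (49/44)ε)

Suppose ε > 0. We want δ > 0 with 0 < |z + 9| < δ ⇒ |(7z - 8)/(z + 2) − (71/7)| < ε.
Combining over a common denominator, (7z - 8)/(z + 2) − (71/7) = [(7z - 8)·(-7) − (-71)·(z + 2)] / [(-7)·(z + 2)] = 22(z + 9) / ((-7)(z + 2)).
So |(7z - 8)/(z + 2) − (71/7)| = 22|z + 9| / (7·|z + 2|).
Restrict δ ≤ 7/2. Then |z + 9| < 7/2 gives |z + 2| = |(z + 9) + (-7)| ≥ 7 − 7/2 = 7/2.
Hence |(7z - 8)/(z + 2) − (71/7)| < 22|z + 9|/(7·(7/2)) = (44/49)|z + 9|, which is < ε once |z + 9| < (49/44)ε.
Take δ = min(7/2, (49/44)ε). Then 0 < |z + 9| < δ forces both bounds, so |(7z - 8)/(z + 2) − (71/7)| < ε.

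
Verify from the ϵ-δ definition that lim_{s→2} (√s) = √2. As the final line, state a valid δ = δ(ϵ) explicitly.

δ = min(2, √2·ϵ)

Fix ϵ > 0. We want δ > 0 such that 0 < |s − 2| < δ implies |√s − √2| < ϵ.
Rationalise: √s − √2 = (s − 2)/(√s + √2), so |√s − √2| = |s − 2|/(√s + √2).
Restrict δ ≤ 2 so that |s − 2| < 2 forces s > 0, and then √s + √2 > √2.
Hence |√s − √2| < |s − 2|/√2, which is < ϵ once |s − 2| < √2·ϵ.
Take δ = min(2, √2·ϵ). If 0 < |s − 2| < δ then s > 0 and |√s − √2| < |s − 2|/√2 < ϵ.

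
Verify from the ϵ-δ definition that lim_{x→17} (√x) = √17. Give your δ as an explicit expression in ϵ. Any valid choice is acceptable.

Fix ϵ > 0. We want δ > 0 such that 0 < |x − 17| < δ implies |√x − √17| < ϵ.
Multiplying by the conjugate, |√x − √17| = |x − 17|/(√x + √17).
Restrict δ ≤ 17 so that |x − 17| < 17 forces x > 0, and then √x + √17 > √17.
Hence |√x − √17| < |x − 17|/√17, which is < ϵ once |x − 17| < √17·ϵ.
Take δ = min(17, √17·ϵ). If 0 < |x − 17| < δ then x > 0 and |√x − √17| < |x − 17|/√17 < ϵ.

δ = min(17, √17·ϵ)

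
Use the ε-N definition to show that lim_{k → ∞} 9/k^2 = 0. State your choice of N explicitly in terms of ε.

Let ε > 0. For k ≥ 1, |9/k^2 − 0| = 9/k^2.
9/k^2 < ε ⇔ k^2 > 9/ε ⇔ k > (9/ε)^{1/2}.
Take N = (9/ε)^{1/2}. Then k > N implies 9/k^2 < ε.

N = (9/ε)^{1/2}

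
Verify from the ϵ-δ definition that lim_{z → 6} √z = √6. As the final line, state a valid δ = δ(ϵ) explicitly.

δ = min(6, √6·ϵ)

Let ϵ > 0 be given. We want δ > 0 such that 0 < |z − 6| < δ implies |√z − √6| < ϵ.
Multiplying by the conjugate, |√z − √6| = |z − 6|/(√z + √6).
Restrict δ ≤ 6 so that |z − 6| < 6 forces z > 0, and then √z + √6 > √6.
Hence |√z − √6| < |z − 6|/√6, which is < ϵ once |z − 6| < √6·ϵ.
Take δ = min(6, √6·ϵ). If 0 < |z − 6| < δ then z > 0 and |√z − √6| < |z − 6|/√6 < ϵ.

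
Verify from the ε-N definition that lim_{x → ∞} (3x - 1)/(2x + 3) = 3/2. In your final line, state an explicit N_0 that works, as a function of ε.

N_0 = (11/4)/ε

Let ε > 0. We seek N_0 > 0 such that x > N_0 implies |(3x - 1)/(2x + 3) − (3/2)| < ε.
(3x - 1)/(2x + 3) − (3/2) = (2(3x - 1) − 3(2x + 3)) / (2(2x + 3)) = -11/(2(2x + 3)).
For x > 0 we have 2x + 3 > 2x, so |(3x - 1)/(2x + 3) − (3/2)| = 11/(2(2x + 3)) < 11/(2·2x) = (11/4)/x.
Thus |(3x - 1)/(2x + 3) − (3/2)| < ε whenever x > (11/4)/ε.
Take N_0 = (11/4)/ε. If x > N_0 then |(3x - 1)/(2x + 3) − (3/2)| < (11/4)/x < ε.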